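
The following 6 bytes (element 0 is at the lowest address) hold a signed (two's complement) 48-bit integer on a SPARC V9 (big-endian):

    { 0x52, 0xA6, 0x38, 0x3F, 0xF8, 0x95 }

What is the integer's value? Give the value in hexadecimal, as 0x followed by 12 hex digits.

0x52A6383FF895

Big-endian stores the most-significant byte at the lowest address.
The bytes are already most-significant first: 0x52A6383FF895.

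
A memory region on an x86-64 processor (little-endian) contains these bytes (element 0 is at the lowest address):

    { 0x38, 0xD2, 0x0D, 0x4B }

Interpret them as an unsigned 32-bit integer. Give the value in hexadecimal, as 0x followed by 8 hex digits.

0x4B0DD238

Little-endian: lowest address holds the least-significant byte.
Reassemble most-significant byte first: 4B 0D D2 38 → 0x4B0DD238.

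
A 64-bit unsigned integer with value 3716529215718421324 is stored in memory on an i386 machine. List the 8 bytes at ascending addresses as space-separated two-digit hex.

3716529215718421324 in hexadecimal, padded to 64 bits, is 0x3393C3A17441F34C.
Split into bytes (most-significant first): 33 93 C3 A1 74 41 F3 4C.
Little-endian: lowest address holds the least-significant byte.
So at ascending addresses the bytes are 4C F3 41 74 A1 C3 93 33.

4C F3 41 74 A1 C3 93 33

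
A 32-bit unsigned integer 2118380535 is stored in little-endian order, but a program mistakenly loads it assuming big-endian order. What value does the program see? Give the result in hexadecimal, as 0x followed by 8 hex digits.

0xF7EB437E

2118380535 in 32-bit hexadecimal is 0x7E43EBF7.
Stored little-endian, the bytes at ascending addresses are F7 EB 43 7E.
Read back as big-endian, the last byte is least significant, giving 0xF7EB437E.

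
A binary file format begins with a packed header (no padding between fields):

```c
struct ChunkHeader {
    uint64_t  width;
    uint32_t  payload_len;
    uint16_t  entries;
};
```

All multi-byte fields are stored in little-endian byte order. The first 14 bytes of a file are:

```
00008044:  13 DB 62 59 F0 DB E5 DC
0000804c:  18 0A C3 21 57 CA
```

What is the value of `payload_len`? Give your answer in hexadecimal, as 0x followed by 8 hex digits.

`payload_len` follows `width` (8 bytes), so it starts at byte offset 8 and occupies 4 bytes.
Bytes at offsets 8..11: 18 0A C3 21.
Little-endian stores the least-significant byte at the lowest address.
Reassemble most-significant byte first: 21 C3 0A 18 → 0x21C30A18.

0x21C30A18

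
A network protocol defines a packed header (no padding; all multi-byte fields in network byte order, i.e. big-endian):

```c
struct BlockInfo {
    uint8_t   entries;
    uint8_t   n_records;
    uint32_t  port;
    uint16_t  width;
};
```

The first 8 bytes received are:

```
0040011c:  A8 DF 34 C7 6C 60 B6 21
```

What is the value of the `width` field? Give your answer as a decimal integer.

46625

`width` follows `entries` (1 B), `n_records` (1 B), `port` (4 B), so it starts at offset 1 + 1 + 4 = 6 and occupies 2 bytes.
Bytes at offsets 6..7: B6 21.
Big-endian: lowest address holds the most-significant byte.
The bytes are already most-significant first: 0xB621.
0xB621 = 46625.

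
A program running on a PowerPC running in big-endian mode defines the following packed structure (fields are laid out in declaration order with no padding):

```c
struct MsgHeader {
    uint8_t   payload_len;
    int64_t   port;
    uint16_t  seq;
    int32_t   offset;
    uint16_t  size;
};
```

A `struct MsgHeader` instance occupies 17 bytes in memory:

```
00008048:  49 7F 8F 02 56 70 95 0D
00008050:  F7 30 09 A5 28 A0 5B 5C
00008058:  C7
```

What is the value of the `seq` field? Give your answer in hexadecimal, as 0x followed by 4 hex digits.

`seq` follows `payload_len` (1 B), `port` (8 B), so it starts at offset 1 + 8 = 9 and occupies 2 bytes.
Bytes at offsets 9..10: 30 09.
Big-endian stores the most-significant byte at the lowest address.
The bytes are already most-significant first: 0x3009.

0x3009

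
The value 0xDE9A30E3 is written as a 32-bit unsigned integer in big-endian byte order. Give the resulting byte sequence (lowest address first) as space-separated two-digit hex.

DE 9A 30 E3

Split into bytes (most-significant first): DE 9A 30 E3.
In big-endian order the high byte comes first in memory.
So the memory order matches the most-significant-first order: DE 9A 30 E3.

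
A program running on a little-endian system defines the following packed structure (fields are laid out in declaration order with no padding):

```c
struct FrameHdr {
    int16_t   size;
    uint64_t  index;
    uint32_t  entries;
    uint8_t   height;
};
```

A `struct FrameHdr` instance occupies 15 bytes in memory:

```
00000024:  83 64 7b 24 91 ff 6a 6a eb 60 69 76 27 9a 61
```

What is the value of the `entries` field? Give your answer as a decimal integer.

2586277481

`entries` follows `size` (2 B), `index` (8 B), so it starts at offset 2 + 8 = 10 and occupies 4 bytes.
Bytes at offsets 10..13: 69 76 27 9A.
Little-endian: lowest address holds the least-significant byte.
Reassemble most-significant byte first: 9A 27 76 69 → 0x9A277669.
0x9A277669 = 2586277481.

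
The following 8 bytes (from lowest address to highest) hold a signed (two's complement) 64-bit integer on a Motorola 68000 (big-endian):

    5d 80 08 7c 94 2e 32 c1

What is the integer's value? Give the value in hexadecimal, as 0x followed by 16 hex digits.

0x5D80087C942E32C1

Big-endian: lowest address holds the most-significant byte.
The bytes are already most-significant first: 0x5D80087C942E32C1.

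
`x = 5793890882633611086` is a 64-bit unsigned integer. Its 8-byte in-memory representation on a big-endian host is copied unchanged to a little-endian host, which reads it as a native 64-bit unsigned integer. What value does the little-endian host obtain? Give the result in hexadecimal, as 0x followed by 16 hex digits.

5793890882633611086 in 64-bit hexadecimal is 0x5068090F76C0374E.
Stored big-endian, the bytes at ascending addresses are 50 68 09 0F 76 C0 37 4E.
Read back as little-endian, the first byte is least significant, giving 0x4E37C0760F096850.

0x4E37C0760F096850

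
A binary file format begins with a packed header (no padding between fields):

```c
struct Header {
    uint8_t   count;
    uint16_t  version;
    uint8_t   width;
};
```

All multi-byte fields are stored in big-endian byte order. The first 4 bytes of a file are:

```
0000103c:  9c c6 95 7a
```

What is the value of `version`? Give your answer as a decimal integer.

`version` follows `count` (1 byte), so it starts at byte offset 1 and occupies 2 bytes.
Bytes at offsets 1..2: C6 95.
In big-endian order the high byte comes first in memory.
The bytes are already most-significant first: 0xC695.
0xC695 = 50837.

50837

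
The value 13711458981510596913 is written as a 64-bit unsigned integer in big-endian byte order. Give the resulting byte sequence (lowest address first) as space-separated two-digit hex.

13711458981510596913 in hexadecimal, padded to 64 bits, is 0xBE48E34C19474931.
Split into bytes (most-significant first): BE 48 E3 4C 19 47 49 31.
In big-endian order the high byte comes first in memory.
So the memory order matches the most-significant-first order: BE 48 E3 4C 19 47 49 31.

BE 48 E3 4C 19 47 49 31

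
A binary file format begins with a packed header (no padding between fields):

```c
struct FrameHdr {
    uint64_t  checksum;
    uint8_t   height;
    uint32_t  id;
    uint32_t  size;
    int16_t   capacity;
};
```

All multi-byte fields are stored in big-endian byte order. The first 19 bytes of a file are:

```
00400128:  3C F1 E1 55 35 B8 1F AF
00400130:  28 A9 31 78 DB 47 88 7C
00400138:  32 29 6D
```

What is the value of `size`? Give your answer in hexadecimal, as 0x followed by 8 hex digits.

`size` follows `checksum` (8 B), `height` (1 B), `id` (4 B), so it starts at offset 8 + 1 + 4 = 13 and occupies 4 bytes.
Bytes at offsets 13..16: 47 88 7C 32.
Big-endian: lowest address holds the most-significant byte.
The bytes are already most-significant first: 0x47887C32.

0x47887C32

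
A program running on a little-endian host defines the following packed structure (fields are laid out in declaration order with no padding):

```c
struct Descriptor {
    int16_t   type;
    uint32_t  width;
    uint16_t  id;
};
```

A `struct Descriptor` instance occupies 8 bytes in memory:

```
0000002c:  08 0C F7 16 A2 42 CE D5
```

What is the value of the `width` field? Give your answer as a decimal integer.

1117918967

`width` follows `type` (2 bytes), so it starts at byte offset 2 and occupies 4 bytes.
Bytes at offsets 2..5: F7 16 A2 42.
Little-endian: lowest address holds the least-significant byte.
Reassemble most-significant byte first: 42 A2 16 F7 → 0x42A216F7.
0x42A216F7 = 1117918967.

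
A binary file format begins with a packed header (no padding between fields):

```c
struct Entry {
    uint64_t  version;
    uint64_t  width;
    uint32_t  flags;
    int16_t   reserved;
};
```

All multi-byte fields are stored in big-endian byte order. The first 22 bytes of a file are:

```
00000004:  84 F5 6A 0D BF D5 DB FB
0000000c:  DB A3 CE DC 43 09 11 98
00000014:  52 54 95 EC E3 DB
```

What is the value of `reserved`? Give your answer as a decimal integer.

-7205

`reserved` follows `version` (8 B), `width` (8 B), `flags` (4 B), so it starts at offset 8 + 8 + 4 = 20 and occupies 2 bytes.
Bytes at offsets 20..21: E3 DB.
Big-endian: lowest address holds the most-significant byte.
The bytes are already most-significant first: 0xE3DB.
Top bit is set, so as a signed 16-bit value this is 0xE3DB − 2^16 = -7205.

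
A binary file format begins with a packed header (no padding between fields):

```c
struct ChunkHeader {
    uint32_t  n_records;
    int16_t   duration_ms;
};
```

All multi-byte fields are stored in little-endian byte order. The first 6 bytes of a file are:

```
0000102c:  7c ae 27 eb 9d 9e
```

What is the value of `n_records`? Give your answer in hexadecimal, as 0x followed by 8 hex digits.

`n_records` is the first field, at byte offset 0, occupying 4 bytes.
Bytes at offsets 0..3: 7C AE 27 EB.
Little-endian stores the least-significant byte at the lowest address.
Reassemble most-significant byte first: EB 27 AE 7C → 0xEB27AE7C.

0xEB27AE7C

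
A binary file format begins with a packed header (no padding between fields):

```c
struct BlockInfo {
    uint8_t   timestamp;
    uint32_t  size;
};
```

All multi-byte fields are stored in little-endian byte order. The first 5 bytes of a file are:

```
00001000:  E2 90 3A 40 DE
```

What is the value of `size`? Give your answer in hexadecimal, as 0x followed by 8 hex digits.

0xDE403A90

`size` follows `timestamp` (1 byte), so it starts at byte offset 1 and occupies 4 bytes.
Bytes at offsets 1..4: 90 3A 40 DE.
Little-endian stores the least-significant byte at the lowest address.
Reassemble most-significant byte first: DE 40 3A 90 → 0xDE403A90.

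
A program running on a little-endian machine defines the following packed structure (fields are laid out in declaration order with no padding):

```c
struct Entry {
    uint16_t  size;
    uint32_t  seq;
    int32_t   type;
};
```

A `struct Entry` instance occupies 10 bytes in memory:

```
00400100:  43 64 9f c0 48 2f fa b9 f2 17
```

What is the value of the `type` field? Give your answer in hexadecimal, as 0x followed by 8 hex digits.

`type` follows `size` (2 B), `seq` (4 B), so it starts at offset 2 + 4 = 6 and occupies 4 bytes.
Bytes at offsets 6..9: FA B9 F2 17.
Little-endian stores the least-significant byte at the lowest address.
Reassemble most-significant byte first: 17 F2 B9 FA → 0x17F2B9FA.

0x17F2B9FA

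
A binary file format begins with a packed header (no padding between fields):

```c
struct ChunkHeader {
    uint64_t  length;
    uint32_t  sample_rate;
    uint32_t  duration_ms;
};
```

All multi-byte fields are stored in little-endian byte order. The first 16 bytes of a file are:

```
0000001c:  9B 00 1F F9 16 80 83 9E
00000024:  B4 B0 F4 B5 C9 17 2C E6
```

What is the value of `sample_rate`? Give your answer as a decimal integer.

`sample_rate` follows `length` (8 bytes), so it starts at byte offset 8 and occupies 4 bytes.
Bytes at offsets 8..11: B4 B0 F4 B5.
Little-endian stores the least-significant byte at the lowest address.
Reassemble most-significant byte first: B5 F4 B0 B4 → 0xB5F4B0B4.
0xB5F4B0B4 = 3052712116.

3052712116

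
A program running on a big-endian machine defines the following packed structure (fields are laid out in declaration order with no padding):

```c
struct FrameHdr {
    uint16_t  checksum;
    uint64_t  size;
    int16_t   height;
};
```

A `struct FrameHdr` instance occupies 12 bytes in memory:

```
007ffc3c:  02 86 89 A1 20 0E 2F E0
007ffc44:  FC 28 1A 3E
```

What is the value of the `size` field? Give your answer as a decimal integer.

9917243099751447592

`size` follows `checksum` (2 bytes), so it starts at byte offset 2 and occupies 8 bytes.
Bytes at offsets 2..9: 89 A1 20 0E 2F E0 FC 28.
Big-endian: lowest address holds the most-significant byte.
The bytes are already most-significant first: 0x89A1200E2FE0FC28.
0x89A1200E2FE0FC28 = 9917243099751447592.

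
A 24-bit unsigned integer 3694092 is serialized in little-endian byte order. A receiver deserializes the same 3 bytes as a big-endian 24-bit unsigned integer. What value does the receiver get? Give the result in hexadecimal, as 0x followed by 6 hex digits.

3694092 in 24-bit hexadecimal is 0x385E0C.
Stored little-endian, the bytes at ascending addresses are 0C 5E 38.
Read back as big-endian, the last byte is least significant, giving 0x0C5E38.

0x0C5E38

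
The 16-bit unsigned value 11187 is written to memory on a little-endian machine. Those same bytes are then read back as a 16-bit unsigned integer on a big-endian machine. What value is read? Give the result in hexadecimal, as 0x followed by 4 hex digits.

11187 in 16-bit hexadecimal is 0x2BB3.
Stored little-endian, the bytes at ascending addresses are B3 2B.
Read back as big-endian, the last byte is least significant, giving 0xB32B.

0xB32B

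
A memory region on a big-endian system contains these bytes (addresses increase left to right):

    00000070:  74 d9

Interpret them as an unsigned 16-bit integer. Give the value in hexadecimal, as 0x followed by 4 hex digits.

0x74D9

Big-endian: lowest address holds the most-significant byte.
The bytes are already most-significant first: 0x74D9.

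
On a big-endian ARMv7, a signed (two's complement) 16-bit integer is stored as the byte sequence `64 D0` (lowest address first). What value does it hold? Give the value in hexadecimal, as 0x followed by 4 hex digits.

0x64D0

Big-endian: lowest address holds the most-significant byte.
The bytes are already most-significant first: 0x64D0.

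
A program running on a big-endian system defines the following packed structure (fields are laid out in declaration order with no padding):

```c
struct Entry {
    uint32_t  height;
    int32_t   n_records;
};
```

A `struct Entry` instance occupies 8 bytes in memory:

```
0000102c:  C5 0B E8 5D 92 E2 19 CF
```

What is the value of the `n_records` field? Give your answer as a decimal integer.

`n_records` follows `height` (4 bytes), so it starts at byte offset 4 and occupies 4 bytes.
Bytes at offsets 4..7: 92 E2 19 CF.
Big-endian stores the most-significant byte at the lowest address.
The bytes are already most-significant first: 0x92E219CF.
Top bit is set, so as a signed 32-bit value this is 0x92E219CF − 2^32 = -1830676017.

-1830676017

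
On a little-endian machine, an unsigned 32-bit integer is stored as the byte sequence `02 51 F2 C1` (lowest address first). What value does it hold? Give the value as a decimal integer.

In little-endian order the low byte comes first in memory.
Reassemble most-significant byte first: C1 F2 51 02 → 0xC1F25102.
0xC1F25102 = 3253883138.

3253883138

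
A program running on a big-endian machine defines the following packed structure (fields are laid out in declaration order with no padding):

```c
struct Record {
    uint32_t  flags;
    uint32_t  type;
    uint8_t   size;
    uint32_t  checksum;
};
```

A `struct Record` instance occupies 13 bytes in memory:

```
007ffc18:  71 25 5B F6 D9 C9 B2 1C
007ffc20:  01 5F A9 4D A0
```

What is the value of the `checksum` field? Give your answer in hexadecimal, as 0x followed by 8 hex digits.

0x5FA94DA0

`checksum` follows `flags` (4 B), `type` (4 B), `size` (1 B), so it starts at offset 4 + 4 + 1 = 9 and occupies 4 bytes.
Bytes at offsets 9..12: 5F A9 4D A0.
In big-endian order the high byte comes first in memory.
The bytes are already most-significant first: 0x5FA94DA0.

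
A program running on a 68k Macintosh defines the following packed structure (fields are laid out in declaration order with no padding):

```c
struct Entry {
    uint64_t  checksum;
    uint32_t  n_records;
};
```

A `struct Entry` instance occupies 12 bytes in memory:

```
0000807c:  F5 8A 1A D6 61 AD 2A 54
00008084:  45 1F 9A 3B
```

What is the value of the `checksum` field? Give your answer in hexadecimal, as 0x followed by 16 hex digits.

`checksum` is the first field, at byte offset 0, occupying 8 bytes.
Bytes at offsets 0..7: F5 8A 1A D6 61 AD 2A 54.
In big-endian order the high byte comes first in memory.
The bytes are already most-significant first: 0xF58A1AD661AD2A54.

0xF58A1AD661AD2A54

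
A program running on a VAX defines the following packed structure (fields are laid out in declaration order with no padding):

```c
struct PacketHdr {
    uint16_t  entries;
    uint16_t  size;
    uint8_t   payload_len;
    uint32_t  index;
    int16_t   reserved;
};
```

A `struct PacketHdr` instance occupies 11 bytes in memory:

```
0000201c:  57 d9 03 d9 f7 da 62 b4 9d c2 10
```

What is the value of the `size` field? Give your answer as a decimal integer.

55555

`size` follows `entries` (2 bytes), so it starts at byte offset 2 and occupies 2 bytes.
Bytes at offsets 2..3: 03 D9.
In little-endian order the low byte comes first in memory.
Reassemble most-significant byte first: D9 03 → 0xD903.
0xD903 = 55555.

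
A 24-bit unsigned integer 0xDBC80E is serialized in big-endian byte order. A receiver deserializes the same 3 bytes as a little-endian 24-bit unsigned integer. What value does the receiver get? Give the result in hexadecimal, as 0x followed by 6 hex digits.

0x0EC8DB

Stored big-endian, the bytes at ascending addresses are DB C8 0E.
Read back as little-endian, the first byte is least significant, giving 0x0EC8DB.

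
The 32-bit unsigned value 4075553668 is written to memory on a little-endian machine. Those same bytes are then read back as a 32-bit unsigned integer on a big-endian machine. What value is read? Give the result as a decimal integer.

2214849778

4075553668 in 32-bit hexadecimal is 0xF2EC0384.
Stored little-endian, the bytes at ascending addresses are 84 03 EC F2.
Read back as big-endian, the last byte is least significant, giving 0x8403ECF2.
0x8403ECF2 = 2214849778.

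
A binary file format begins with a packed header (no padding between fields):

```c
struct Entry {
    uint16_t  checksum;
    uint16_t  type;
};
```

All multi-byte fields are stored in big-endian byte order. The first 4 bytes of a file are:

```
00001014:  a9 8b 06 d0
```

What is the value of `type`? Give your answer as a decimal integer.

`type` follows `checksum` (2 bytes), so it starts at byte offset 2 and occupies 2 bytes.
Bytes at offsets 2..3: 06 D0.
Big-endian stores the most-significant byte at the lowest address.
The bytes are already most-significant first: 0x06D0.
0x06D0 = 1744.

1744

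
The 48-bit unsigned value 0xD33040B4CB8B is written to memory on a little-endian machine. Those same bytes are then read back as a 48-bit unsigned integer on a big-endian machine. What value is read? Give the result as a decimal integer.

Stored little-endian, the bytes at ascending addresses are 8B CB B4 40 30 D3.
Read back as big-endian, the last byte is least significant, giving 0x8BCBB44030D3.
0x8BCBB44030D3 = 153707018727635.

153707018727635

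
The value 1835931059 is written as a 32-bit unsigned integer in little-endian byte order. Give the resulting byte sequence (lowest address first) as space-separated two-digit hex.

B3 15 6E 6D

1835931059 in hexadecimal, padded to 32 bits, is 0x6D6E15B3.
Split into bytes (most-significant first): 6D 6E 15 B3.
Little-endian stores the least-significant byte at the lowest address.
So at ascending addresses the bytes are B3 15 6E 6D.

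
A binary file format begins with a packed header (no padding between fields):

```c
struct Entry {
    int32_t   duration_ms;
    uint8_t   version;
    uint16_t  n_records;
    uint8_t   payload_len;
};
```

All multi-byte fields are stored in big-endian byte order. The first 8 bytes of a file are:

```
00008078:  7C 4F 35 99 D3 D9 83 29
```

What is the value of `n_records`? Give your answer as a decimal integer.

55683

`n_records` follows `duration_ms` (4 B), `version` (1 B), so it starts at offset 4 + 1 = 5 and occupies 2 bytes.
Bytes at offsets 5..6: D9 83.
Big-endian: lowest address holds the most-significant byte.
The bytes are already most-significant first: 0xD983.
0xD983 = 55683.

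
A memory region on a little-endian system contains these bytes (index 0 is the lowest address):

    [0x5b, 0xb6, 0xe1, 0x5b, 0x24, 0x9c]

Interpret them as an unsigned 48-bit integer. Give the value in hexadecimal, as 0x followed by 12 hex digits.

Little-endian stores the least-significant byte at the lowest address.
Reassemble most-significant byte first: 9C 24 5B E1 B6 5B → 0x9C245BE1B65B.

0x9C245BE1B65B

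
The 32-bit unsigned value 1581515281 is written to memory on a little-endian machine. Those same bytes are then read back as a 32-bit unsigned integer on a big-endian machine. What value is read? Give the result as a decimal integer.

1581515281 in 32-bit hexadecimal is 0x5E440211.
Stored little-endian, the bytes at ascending addresses are 11 02 44 5E.
Read back as big-endian, the last byte is least significant, giving 0x1102445E.
0x1102445E = 285361246.

285361246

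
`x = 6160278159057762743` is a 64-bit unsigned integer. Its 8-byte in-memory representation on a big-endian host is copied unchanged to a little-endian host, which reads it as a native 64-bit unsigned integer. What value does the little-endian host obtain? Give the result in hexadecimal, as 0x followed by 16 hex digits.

6160278159057762743 in 64-bit hexadecimal is 0x557DB458DC3C39B7.
Stored big-endian, the bytes at ascending addresses are 55 7D B4 58 DC 3C 39 B7.
Read back as little-endian, the first byte is least significant, giving 0xB7393CDC58B47D55.

0xB7393CDC58B47D55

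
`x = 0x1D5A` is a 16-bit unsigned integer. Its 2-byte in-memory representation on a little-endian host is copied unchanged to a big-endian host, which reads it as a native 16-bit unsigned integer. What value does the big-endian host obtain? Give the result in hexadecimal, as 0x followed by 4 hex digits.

0x5A1D

Stored little-endian, the bytes at ascending addresses are 5A 1D.
Read back as big-endian, the last byte is least significant, giving 0x5A1D.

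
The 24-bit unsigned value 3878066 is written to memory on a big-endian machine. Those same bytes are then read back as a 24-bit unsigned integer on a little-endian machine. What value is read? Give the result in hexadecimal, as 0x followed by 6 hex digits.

0xB22C3B

3878066 in 24-bit hexadecimal is 0x3B2CB2.
Stored big-endian, the bytes at ascending addresses are 3B 2C B2.
Read back as little-endian, the first byte is least significant, giving 0xB22C3B.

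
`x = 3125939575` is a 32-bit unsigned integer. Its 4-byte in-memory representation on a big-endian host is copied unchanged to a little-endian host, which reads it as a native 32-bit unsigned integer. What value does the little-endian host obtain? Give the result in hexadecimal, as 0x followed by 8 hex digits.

0x770D52BA

3125939575 in 32-bit hexadecimal is 0xBA520D77.
Stored big-endian, the bytes at ascending addresses are BA 52 0D 77.
Read back as little-endian, the first byte is least significant, giving 0x770D52BA.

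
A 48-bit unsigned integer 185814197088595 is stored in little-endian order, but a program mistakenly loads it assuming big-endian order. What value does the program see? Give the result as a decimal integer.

185814197088595 in 48-bit hexadecimal is 0xA8FF3D363153.
Stored little-endian, the bytes at ascending addresses are 53 31 36 3D FF A8.
Read back as big-endian, the last byte is least significant, giving 0x5331363DFFA8.
0x5331363DFFA8 = 91470828535720.

91470828535720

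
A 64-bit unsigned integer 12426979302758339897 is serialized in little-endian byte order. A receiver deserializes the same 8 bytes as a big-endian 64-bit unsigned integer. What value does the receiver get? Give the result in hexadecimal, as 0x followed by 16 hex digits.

12426979302758339897 in 64-bit hexadecimal is 0xAC757FD5BC0AD539.
Stored little-endian, the bytes at ascending addresses are 39 D5 0A BC D5 7F 75 AC.
Read back as big-endian, the last byte is least significant, giving 0x39D50ABCD57F75AC.

0x39D50ABCD57F75AC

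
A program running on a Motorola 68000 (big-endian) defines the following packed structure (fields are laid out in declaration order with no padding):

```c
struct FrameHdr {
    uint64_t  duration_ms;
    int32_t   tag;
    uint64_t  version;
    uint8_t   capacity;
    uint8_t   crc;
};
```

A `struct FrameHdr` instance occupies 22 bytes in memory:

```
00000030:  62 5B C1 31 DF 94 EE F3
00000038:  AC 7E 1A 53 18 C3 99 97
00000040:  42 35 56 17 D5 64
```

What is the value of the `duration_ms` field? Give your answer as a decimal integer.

7087470858546245363

`duration_ms` is the first field, at byte offset 0, occupying 8 bytes.
Bytes at offsets 0..7: 62 5B C1 31 DF 94 EE F3.
In big-endian order the high byte comes first in memory.
The bytes are already most-significant first: 0x625BC131DF94EEF3.
0x625BC131DF94EEF3 = 7087470858546245363.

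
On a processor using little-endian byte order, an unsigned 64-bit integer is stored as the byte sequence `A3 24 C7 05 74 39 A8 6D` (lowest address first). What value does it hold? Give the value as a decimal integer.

Little-endian stores the least-significant byte at the lowest address.
Reassemble most-significant byte first: 6D A8 39 74 05 C7 24 A3 → 0x6DA8397405C724A3.
0x6DA8397405C724A3 = 7901628716697461923.

7901628716697461923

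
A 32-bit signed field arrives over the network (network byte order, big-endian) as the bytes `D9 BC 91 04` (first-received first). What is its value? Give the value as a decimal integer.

-641953532

Big-endian stores the most-significant byte at the lowest address.
The bytes are already most-significant first: 0xD9BC9104.
Top bit is set, so as a signed 32-bit value this is 0xD9BC9104 − 2^32 = -641953532.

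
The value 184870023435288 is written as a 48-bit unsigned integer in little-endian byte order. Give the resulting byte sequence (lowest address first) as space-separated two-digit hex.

184870023435288 in hexadecimal, padded to 48 bits, is 0xA82368139418.
Split into bytes (most-significant first): A8 23 68 13 94 18.
Little-endian: lowest address holds the least-significant byte.
So at ascending addresses the bytes are 18 94 13 68 23 A8.

18 94 13 68 23 A8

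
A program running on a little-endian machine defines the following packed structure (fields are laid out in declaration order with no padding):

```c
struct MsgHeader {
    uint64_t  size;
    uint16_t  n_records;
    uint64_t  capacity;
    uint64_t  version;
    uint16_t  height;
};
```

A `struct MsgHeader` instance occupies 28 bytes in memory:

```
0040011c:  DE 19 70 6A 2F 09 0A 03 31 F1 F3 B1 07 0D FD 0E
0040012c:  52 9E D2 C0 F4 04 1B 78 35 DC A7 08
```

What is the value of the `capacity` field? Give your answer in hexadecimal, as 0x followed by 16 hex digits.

`capacity` follows `size` (8 B), `n_records` (2 B), so it starts at offset 8 + 2 = 10 and occupies 8 bytes.
Bytes at offsets 10..17: F3 B1 07 0D FD 0E 52 9E.
Little-endian stores the least-significant byte at the lowest address.
Reassemble most-significant byte first: 9E 52 0E FD 0D 07 B1 F3 → 0x9E520EFD0D07B1F3.

0x9E520EFD0D07B1F3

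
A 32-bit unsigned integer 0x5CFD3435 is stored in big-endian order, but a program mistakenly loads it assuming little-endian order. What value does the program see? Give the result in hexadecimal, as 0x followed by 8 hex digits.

0x3534FD5C

Stored big-endian, the bytes at ascending addresses are 5C FD 34 35.
Read back as little-endian, the first byte is least significant, giving 0x3534FD5C.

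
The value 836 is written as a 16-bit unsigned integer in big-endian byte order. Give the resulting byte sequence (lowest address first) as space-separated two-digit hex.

03 44

836 in hexadecimal, padded to 16 bits, is 0x0344.
Split into bytes (most-significant first): 03 44.
Big-endian: lowest address holds the most-significant byte.
So the memory order matches the most-significant-first order: 03 44.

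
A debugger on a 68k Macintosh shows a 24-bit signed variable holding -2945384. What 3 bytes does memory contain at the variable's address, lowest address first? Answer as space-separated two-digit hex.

D3 0E 98

Two's complement of -2945384 in 24 bits: 2945384 = 0x2CF168; invert → 0xD30E97; add 1 → 0xD30E98.
Split into bytes (most-significant first): D3 0E 98.
Big-endian stores the most-significant byte at the lowest address.
So the memory order matches the most-significant-first order: D3 0E 98.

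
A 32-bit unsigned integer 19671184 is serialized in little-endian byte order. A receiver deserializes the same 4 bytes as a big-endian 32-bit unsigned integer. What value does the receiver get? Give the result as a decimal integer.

19671184 in 32-bit hexadecimal is 0x012C2890.
Stored little-endian, the bytes at ascending addresses are 90 28 2C 01.
Read back as big-endian, the last byte is least significant, giving 0x90282C01.
0x90282C01 = 2418551809.

2418551809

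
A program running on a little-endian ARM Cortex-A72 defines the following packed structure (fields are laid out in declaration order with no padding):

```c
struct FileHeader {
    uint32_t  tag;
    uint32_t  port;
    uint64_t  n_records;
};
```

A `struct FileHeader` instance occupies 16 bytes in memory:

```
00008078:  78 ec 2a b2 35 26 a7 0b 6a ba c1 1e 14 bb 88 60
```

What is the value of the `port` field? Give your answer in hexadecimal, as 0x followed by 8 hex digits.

0x0BA72635

`port` follows `tag` (4 bytes), so it starts at byte offset 4 and occupies 4 bytes.
Bytes at offsets 4..7: 35 26 A7 0B.
In little-endian order the low byte comes first in memory.
Reassemble most-significant byte first: 0B A7 26 35 → 0x0BA72635.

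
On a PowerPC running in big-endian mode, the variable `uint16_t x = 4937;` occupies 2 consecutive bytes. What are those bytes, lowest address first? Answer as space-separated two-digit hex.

13 49

4937 in hexadecimal, padded to 16 bits, is 0x1349.
Split into bytes (most-significant first): 13 49.
Big-endian stores the most-significant byte at the lowest address.
So the memory order matches the most-significant-first order: 13 49.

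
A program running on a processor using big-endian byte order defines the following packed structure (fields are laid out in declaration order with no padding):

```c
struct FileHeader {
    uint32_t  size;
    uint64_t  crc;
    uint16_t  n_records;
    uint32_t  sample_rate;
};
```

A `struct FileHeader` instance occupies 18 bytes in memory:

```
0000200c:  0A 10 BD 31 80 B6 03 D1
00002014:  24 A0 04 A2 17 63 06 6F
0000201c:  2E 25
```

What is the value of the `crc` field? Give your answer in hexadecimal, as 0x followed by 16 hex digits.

0x80B603D124A004A2

`crc` follows `size` (4 bytes), so it starts at byte offset 4 and occupies 8 bytes.
Bytes at offsets 4..11: 80 B6 03 D1 24 A0 04 A2.
Big-endian stores the most-significant byte at the lowest address.
The bytes are already most-significant first: 0x80B603D124A004A2.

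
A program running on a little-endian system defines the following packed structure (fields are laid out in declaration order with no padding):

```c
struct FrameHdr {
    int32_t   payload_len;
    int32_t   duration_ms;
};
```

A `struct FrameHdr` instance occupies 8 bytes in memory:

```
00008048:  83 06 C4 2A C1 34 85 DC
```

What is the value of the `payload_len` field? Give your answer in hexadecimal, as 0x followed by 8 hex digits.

0x2AC40683

`payload_len` is the first field, at byte offset 0, occupying 4 bytes.
Bytes at offsets 0..3: 83 06 C4 2A.
Little-endian stores the least-significant byte at the lowest address.
Reassemble most-significant byte first: 2A C4 06 83 → 0x2AC40683.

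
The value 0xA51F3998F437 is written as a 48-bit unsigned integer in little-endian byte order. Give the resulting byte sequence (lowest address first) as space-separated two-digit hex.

37 F4 98 39 1F A5

Split into bytes (most-significant first): A5 1F 39 98 F4 37.
In little-endian order the low byte comes first in memory.
So at ascending addresses the bytes are 37 F4 98 39 1F A5.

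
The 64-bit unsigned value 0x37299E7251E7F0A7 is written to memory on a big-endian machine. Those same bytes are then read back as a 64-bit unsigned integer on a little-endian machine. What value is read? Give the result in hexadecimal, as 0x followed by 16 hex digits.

0xA7F0E751729E2937

Stored big-endian, the bytes at ascending addresses are 37 29 9E 72 51 E7 F0 A7.
Read back as little-endian, the first byte is least significant, giving 0xA7F0E751729E2937.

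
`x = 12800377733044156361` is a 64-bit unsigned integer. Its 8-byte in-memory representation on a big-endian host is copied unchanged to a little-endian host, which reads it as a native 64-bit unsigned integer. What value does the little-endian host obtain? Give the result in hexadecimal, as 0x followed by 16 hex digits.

12800377733044156361 in 64-bit hexadecimal is 0xB1A413BA98EAB7C9.
Stored big-endian, the bytes at ascending addresses are B1 A4 13 BA 98 EA B7 C9.
Read back as little-endian, the first byte is least significant, giving 0xC9B7EA98BA13A4B1.

0xC9B7EA98BA13A4B1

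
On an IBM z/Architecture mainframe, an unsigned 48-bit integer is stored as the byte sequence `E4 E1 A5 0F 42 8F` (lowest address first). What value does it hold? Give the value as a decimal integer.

251657788015247

Big-endian: lowest address holds the most-significant byte.
The bytes are already most-significant first: 0xE4E1A50F428F.
0xE4E1A50F428F = 251657788015247.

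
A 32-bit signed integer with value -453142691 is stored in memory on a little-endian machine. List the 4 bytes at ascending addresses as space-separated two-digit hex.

5D 97 FD E4

Two's complement of -453142691 in 32 bits: 453142691 = 0x1B0268A3; invert → 0xE4FD975C; add 1 → 0xE4FD975D.
Split into bytes (most-significant first): E4 FD 97 5D.
Little-endian stores the least-significant byte at the lowest address.
So at ascending addresses the bytes are 5D 97 FD E4.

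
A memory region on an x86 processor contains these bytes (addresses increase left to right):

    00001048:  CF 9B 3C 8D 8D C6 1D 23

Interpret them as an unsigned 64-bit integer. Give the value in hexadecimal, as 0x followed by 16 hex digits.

0x231DC68D8D3C9BCF

Little-endian stores the least-significant byte at the lowest address.
Reassemble most-significant byte first: 23 1D C6 8D 8D 3C 9B CF → 0x231DC68D8D3C9BCF.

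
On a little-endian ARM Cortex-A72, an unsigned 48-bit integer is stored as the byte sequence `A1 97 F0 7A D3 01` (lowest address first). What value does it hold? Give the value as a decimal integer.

In little-endian order the low byte comes first in memory.
Reassemble most-significant byte first: 01 D3 7A F0 97 A1 → 0x01D37AF097A1.
0x01D37AF097A1 = 2007812315041.

2007812315041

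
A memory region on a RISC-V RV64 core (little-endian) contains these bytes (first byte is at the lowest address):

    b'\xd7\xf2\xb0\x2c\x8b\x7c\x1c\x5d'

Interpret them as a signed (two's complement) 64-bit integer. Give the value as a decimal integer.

Little-endian stores the least-significant byte at the lowest address.
Reassemble most-significant byte first: 5D 1C 7C 8B 2C B0 F2 D7 → 0x5D1C7C8B2CB0F2D7.
0x5D1C7C8B2CB0F2D7 = 6709374482067288791.

6709374482067288791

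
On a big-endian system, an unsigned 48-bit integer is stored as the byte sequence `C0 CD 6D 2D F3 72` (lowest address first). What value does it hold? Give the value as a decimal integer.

Big-endian stores the most-significant byte at the lowest address.
The bytes are already most-significant first: 0xC0CD6D2DF372.
0xC0CD6D2DF372 = 211988532556658.

211988532556658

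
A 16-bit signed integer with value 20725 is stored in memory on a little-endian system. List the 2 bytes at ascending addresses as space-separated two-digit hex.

20725 in hexadecimal, padded to 16 bits, is 0x50F5.
Split into bytes (most-significant first): 50 F5.
In little-endian order the low byte comes first in memory.
So at ascending addresses the bytes are F5 50.

F5 50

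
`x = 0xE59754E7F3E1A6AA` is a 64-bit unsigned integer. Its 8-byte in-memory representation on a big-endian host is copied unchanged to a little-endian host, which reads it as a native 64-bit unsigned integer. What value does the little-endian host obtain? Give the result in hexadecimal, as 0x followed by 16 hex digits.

Stored big-endian, the bytes at ascending addresses are E5 97 54 E7 F3 E1 A6 AA.
Read back as little-endian, the first byte is least significant, giving 0xAAA6E1F3E75497E5.

0xAAA6E1F3E75497E5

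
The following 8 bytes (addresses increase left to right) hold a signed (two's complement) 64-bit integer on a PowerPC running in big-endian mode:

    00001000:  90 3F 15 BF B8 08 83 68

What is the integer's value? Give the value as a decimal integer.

-8052693695544655000

In big-endian order the high byte comes first in memory.
The bytes are already most-significant first: 0x903F15BFB8088368.
Top bit is set, so as a signed 64-bit value this is 0x903F15BFB8088368 − 2^64 = -8052693695544655000.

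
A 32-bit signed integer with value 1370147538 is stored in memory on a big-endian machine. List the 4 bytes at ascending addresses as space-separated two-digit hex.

51 AA CA D2

1370147538 in hexadecimal, padded to 32 bits, is 0x51AACAD2.
Split into bytes (most-significant first): 51 AA CA D2.
In big-endian order the high byte comes first in memory.
So the memory order matches the most-significant-first order: 51 AA CA D2.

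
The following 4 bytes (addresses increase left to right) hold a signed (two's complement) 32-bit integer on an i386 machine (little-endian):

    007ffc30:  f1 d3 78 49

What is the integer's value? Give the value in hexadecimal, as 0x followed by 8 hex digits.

Little-endian stores the least-significant byte at the lowest address.
Reassemble most-significant byte first: 49 78 D3 F1 → 0x4978D3F1.

0x4978D3F1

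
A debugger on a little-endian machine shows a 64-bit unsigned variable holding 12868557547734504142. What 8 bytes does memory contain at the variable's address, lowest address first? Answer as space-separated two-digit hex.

12868557547734504142 in hexadecimal, padded to 64 bits, is 0xB2964CE8BC6312CE.
Split into bytes (most-significant first): B2 96 4C E8 BC 63 12 CE.
Little-endian stores the least-significant byte at the lowest address.
So at ascending addresses the bytes are CE 12 63 BC E8 4C 96 B2.

CE 12 63 BC E8 4C 96 B2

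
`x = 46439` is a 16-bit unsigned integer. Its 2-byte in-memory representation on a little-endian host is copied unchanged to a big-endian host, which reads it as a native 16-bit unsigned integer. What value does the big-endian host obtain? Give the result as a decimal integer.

26549

46439 in 16-bit hexadecimal is 0xB567.
Stored little-endian, the bytes at ascending addresses are 67 B5.
Read back as big-endian, the last byte is least significant, giving 0x67B5.
0x67B5 = 26549.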